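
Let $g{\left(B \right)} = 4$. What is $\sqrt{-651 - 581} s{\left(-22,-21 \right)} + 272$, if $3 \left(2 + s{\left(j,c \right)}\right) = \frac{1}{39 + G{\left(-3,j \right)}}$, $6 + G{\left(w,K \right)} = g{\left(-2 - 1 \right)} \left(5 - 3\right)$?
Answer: $272 - \frac{980 i \sqrt{77}}{123} \approx 272.0 - 69.914 i$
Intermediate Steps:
$G{\left(w,K \right)} = 2$ ($G{\left(w,K \right)} = -6 + 4 \left(5 - 3\right) = -6 + 4 \cdot 2 = -6 + 8 = 2$)
$s{\left(j,c \right)} = - \frac{245}{123}$ ($s{\left(j,c \right)} = -2 + \frac{1}{3 \left(39 + 2\right)} = -2 + \frac{1}{3 \cdot 41} = -2 + \frac{1}{3} \cdot \frac{1}{41} = -2 + \frac{1}{123} = - \frac{245}{123}$)
$\sqrt{-651 - 581} s{\left(-22,-21 \right)} + 272 = \sqrt{-651 - 581} \left(- \frac{245}{123}\right) + 272 = \sqrt{-1232} \left(- \frac{245}{123}\right) + 272 = 4 i \sqrt{77} \left(- \frac{245}{123}\right) + 272 = - \frac{980 i \sqrt{77}}{123} + 272 = 272 - \frac{980 i \sqrt{77}}{123}$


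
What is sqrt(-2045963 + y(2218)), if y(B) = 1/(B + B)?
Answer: 7*I*sqrt(205411511847)/2218 ≈ 1430.4*I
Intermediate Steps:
y(B) = 1/(2*B)
sqrt(-2045963 + y(2218)) = sqrt(-2045963 + (1/2)/2218) = sqrt(-2045963 + (1/2)*(1/2218)) = sqrt(-2045963 + 1/4436) = sqrt(-9075891867/4436) = 7*I*sqrt(205411511847)/2218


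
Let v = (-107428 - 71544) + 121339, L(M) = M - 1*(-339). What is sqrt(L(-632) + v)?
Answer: I*sqrt(57926) ≈ 240.68*I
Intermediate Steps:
L(M) = 339 + M (L(M) = M + 339 = 339 + M)
v = -57633 (v = -178972 + 121339 = -57633)
sqrt(L(-632) + v) = sqrt((339 - 632) - 57633) = sqrt(-293 - 57633) = sqrt(-57926) = I*sqrt(57926)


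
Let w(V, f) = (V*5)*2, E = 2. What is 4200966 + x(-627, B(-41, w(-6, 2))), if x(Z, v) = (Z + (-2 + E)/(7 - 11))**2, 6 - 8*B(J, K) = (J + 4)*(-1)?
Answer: 4594095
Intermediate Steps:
w(V, f) = 10*V (w(V, f) = (5*V)*2 = 10*V)
B(J, K) = 5/4 + J/8 (B(J, K) = 3/4 - (J + 4)*(-1)/8 = 3/4 - (4 + J)*(-1)/8 = 3/4 - (-4 - J)/8 = 3/4 + (1/2 + J/8) = 5/4 + J/8)
x(Z, v) = Z**2 (x(Z, v) = (Z + (-2 + 2)/(7 - 11))**2 = (Z + 0/(-4))**2 = (Z + 0*(-1/4))**2 = (Z + 0)**2 = Z**2)
4200966 + x(-627, B(-41, w(-6, 2))) = 4200966 + (-627)**2 = 4200966 + 393129 = 4594095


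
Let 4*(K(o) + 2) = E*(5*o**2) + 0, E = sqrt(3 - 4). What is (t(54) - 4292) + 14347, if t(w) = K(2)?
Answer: 10053 + 5*I ≈ 10053.0 + 5.0*I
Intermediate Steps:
E = I (E = sqrt(-1) = I ≈ 1.0*I)
K(o) = -2 + 5*I*o**2/4 (K(o) = -2 + (I*(5*o**2) + 0)/4 = -2 + (5*I*o**2 + 0)/4 = -2 + (5*I*o**2)/4 = -2 + 5*I*o**2/4)
t(w) = -2 + 5*I (t(w) = -2 + (5/4)*I*2**2 = -2 + (5/4)*I*4 = -2 + 5*I)
(t(54) - 4292) + 14347 = ((-2 + 5*I) - 4292) + 14347 = (-4294 + 5*I) + 14347 = 10053 + 5*I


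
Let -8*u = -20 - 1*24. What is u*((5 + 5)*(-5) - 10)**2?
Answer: 19800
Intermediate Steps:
u = 11/2 (u = -(-20 - 1*24)/8 = -(-20 - 24)/8 = -1/8*(-44) = 11/2 ≈ 5.5000)
u*((5 + 5)*(-5) - 10)**2 = 11*((5 + 5)*(-5) - 10)**2/2 = 11*(10*(-5) - 10)**2/2 = 11*(-50 - 10)**2/2 = (11/2)*(-60)**2 = (11/2)*3600 = 19800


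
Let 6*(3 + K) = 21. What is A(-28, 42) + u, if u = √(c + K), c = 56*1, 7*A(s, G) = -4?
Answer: -4/7 + √226/2 ≈ 6.9452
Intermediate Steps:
K = ½ (K = -3 + (⅙)*21 = -3 + 7/2 = ½ ≈ 0.50000)
A(s, G) = -4/7 (A(s, G) = (⅐)*(-4) = -4/7)
c = 56
u = √226/2 (u = √(56 + ½) = √(113/2) = √226/2 ≈ 7.5166)
A(-28, 42) + u = -4/7 + √226/2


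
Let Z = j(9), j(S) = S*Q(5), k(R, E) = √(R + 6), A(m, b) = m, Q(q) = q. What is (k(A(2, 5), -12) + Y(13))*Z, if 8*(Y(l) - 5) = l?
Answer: 2385/8 + 90*√2 ≈ 425.40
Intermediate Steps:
Y(l) = 5 + l/8
k(R, E) = √(6 + R)
j(S) = 5*S (j(S) = S*5 = 5*S)
Z = 45 (Z = 5*9 = 45)
(k(A(2, 5), -12) + Y(13))*Z = (√(6 + 2) + (5 + (⅛)*13))*45 = (√8 + (5 + 13/8))*45 = (2*√2 + 53/8)*45 = (53/8 + 2*√2)*45 = 2385/8 + 90*√2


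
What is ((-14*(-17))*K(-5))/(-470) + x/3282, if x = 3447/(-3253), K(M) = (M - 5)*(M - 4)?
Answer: -7622965047/167262754 ≈ -45.575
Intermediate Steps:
K(M) = (-5 + M)*(-4 + M)
x = -3447/3253 (x = 3447*(-1/3253) = -3447/3253 ≈ -1.0596)
((-14*(-17))*K(-5))/(-470) + x/3282 = ((-14*(-17))*(20 + (-5)² - 9*(-5)))/(-470) - 3447/3253/3282 = (238*(20 + 25 + 45))*(-1/470) - 3447/3253*1/3282 = (238*90)*(-1/470) - 1149/3558782 = 21420*(-1/470) - 1149/3558782 = -2142/47 - 1149/3558782 = -7622965047/167262754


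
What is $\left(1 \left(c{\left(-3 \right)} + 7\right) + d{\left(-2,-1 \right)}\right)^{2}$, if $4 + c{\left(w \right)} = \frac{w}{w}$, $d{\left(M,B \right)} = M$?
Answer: $4$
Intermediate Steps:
$c{\left(w \right)} = -3$ ($c{\left(w \right)} = -4 + \frac{w}{w} = -4 + 1 = -3$)
$\left(1 \left(c{\left(-3 \right)} + 7\right) + d{\left(-2,-1 \right)}\right)^{2} = \left(1 \left(-3 + 7\right) - 2\right)^{2} = \left(1 \cdot 4 - 2\right)^{2} = \left(4 - 2\right)^{2} = 2^{2} = 4$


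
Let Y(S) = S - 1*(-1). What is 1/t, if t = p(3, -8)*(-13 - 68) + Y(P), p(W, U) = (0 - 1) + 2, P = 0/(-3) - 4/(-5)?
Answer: -5/396 ≈ -0.012626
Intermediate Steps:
P = ⅘ (P = 0*(-⅓) - 4*(-⅕) = 0 + ⅘ = ⅘ ≈ 0.80000)
p(W, U) = 1 (p(W, U) = -1 + 2 = 1)
Y(S) = 1 + S (Y(S) = S + 1 = 1 + S)
t = -396/5 (t = 1*(-13 - 68) + (1 + ⅘) = 1*(-81) + 9/5 = -81 + 9/5 = -396/5 ≈ -79.200)
1/t = 1/(-396/5) = -5/396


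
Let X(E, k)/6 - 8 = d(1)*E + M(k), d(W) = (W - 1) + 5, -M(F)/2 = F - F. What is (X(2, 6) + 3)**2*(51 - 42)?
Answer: 110889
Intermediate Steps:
M(F) = 0 (M(F) = -2*(F - F) = -2*0 = 0)
d(W) = 4 + W (d(W) = (-1 + W) + 5 = 4 + W)
X(E, k) = 48 + 30*E (X(E, k) = 48 + 6*((4 + 1)*E + 0) = 48 + 6*(5*E + 0) = 48 + 6*(5*E) = 48 + 30*E)
(X(2, 6) + 3)**2*(51 - 42) = ((48 + 30*2) + 3)**2*(51 - 42) = ((48 + 60) + 3)**2*9 = (108 + 3)**2*9 = 111**2*9 = 12321*9 = 110889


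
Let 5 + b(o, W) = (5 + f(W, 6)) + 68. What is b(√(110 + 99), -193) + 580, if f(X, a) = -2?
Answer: 646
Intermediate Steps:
b(o, W) = 66 (b(o, W) = -5 + ((5 - 2) + 68) = -5 + (3 + 68) = -5 + 71 = 66)
b(√(110 + 99), -193) + 580 = 66 + 580 = 646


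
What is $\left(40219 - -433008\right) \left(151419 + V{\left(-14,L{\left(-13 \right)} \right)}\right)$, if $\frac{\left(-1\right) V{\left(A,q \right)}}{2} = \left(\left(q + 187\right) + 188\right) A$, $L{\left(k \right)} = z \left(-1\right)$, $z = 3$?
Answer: $76584691545$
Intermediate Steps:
$L{\left(k \right)} = -3$ ($L{\left(k \right)} = 3 \left(-1\right) = -3$)
$V{\left(A,q \right)} = - 2 A \left(375 + q\right)$ ($V{\left(A,q \right)} = - 2 \left(\left(q + 187\right) + 188\right) A = - 2 \left(\left(187 + q\right) + 188\right) A = - 2 \left(375 + q\right) A = - 2 A \left(375 + q\right)$)
$\left(40219 - -433008\right) \left(151419 + V{\left(-14,L{\left(-13 \right)} \right)}\right) = \left(40219 - -433008\right) \left(151419 - - 28 \left(375 - 3\right)\right) = \left(40219 + 433008\right) \left(151419 - \left(-28\right) 372\right) = 473227 \left(151419 + 10416\right) = 473227 \cdot 161835 = 76584691545$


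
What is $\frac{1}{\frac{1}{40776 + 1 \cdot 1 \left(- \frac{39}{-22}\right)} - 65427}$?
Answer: $- \frac{897111}{58695281375} \approx -1.5284 \cdot 10^{-5}$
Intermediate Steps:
$\frac{1}{\frac{1}{40776 + 1 \cdot 1 \left(- \frac{39}{-22}\right)} - 65427} = \frac{1}{\frac{1}{40776 + 1 \left(\left(-39\right) \left(- \frac{1}{22}\right)\right)} - 65427} = \frac{1}{\frac{1}{40776 + 1 \cdot \frac{39}{22}} - 65427} = \frac{1}{\frac{1}{40776 + \frac{39}{22}} - 65427} = \frac{1}{\frac{1}{\frac{897111}{22}} - 65427} = \frac{1}{\frac{22}{897111} - 65427} = \frac{1}{- \frac{58695281375}{897111}} = - \frac{897111}{58695281375}$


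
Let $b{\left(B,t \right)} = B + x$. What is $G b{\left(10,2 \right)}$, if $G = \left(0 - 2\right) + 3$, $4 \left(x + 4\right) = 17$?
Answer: $\frac{41}{4} \approx 10.25$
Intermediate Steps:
$x = \frac{1}{4}$ ($x = -4 + \frac{1}{4} \cdot 17 = -4 + \frac{17}{4} = \frac{1}{4} \approx 0.25$)
$G = 1$ ($G = -2 + 3 = 1$)
$b{\left(B,t \right)} = \frac{1}{4} + B$ ($b{\left(B,t \right)} = B + \frac{1}{4} = \frac{1}{4} + B$)
$G b{\left(10,2 \right)} = 1 \left(\frac{1}{4} + 10\right) = 1 \cdot \frac{41}{4} = \frac{41}{4}$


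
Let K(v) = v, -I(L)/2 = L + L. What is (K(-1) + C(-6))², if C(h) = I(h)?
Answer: 529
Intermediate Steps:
I(L) = -4*L (I(L) = -2*(L + L) = -4*L)
C(h) = -4*h
(K(-1) + C(-6))² = (-1 - 4*(-6))² = (-1 + 24)² = 23² = 529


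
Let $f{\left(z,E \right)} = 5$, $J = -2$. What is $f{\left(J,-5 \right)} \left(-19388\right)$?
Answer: $-96940$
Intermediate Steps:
$f{\left(J,-5 \right)} \left(-19388\right) = 5 \left(-19388\right) = -96940$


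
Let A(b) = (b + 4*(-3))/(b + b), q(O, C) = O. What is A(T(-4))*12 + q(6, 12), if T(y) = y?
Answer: 30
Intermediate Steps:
A(b) = (-12 + b)/(2*b) (A(b) = (b - 12)/((2*b)) = (-12 + b)*(1/(2*b)) = (-12 + b)/(2*b))
A(T(-4))*12 + q(6, 12) = ((1/2)*(-12 - 4)/(-4))*12 + 6 = ((1/2)*(-1/4)*(-16))*12 + 6 = 2*12 + 6 = 24 + 6 = 30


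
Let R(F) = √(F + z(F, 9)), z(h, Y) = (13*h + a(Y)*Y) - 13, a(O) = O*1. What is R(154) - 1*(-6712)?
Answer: 6712 + 4*√139 ≈ 6759.2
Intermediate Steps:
a(O) = O
z(h, Y) = -13 + Y² + 13*h (z(h, Y) = (13*h + Y*Y) - 13 = (13*h + Y²) - 13 = (Y² + 13*h) - 13 = -13 + Y² + 13*h)
R(F) = √(68 + 14*F) (R(F) = √(F + (-13 + 9² + 13*F)) = √(F + (-13 + 81 + 13*F)) = √(F + (68 + 13*F)) = √(68 + 14*F))
R(154) - 1*(-6712) = √(68 + 14*154) - 1*(-6712) = √(68 + 2156) + 6712 = √2224 + 6712 = 4*√139 + 6712 = 6712 + 4*√139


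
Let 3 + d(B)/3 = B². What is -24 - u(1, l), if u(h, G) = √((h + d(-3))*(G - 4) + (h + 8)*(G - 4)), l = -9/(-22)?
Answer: -24 - I*√12166/11 ≈ -24.0 - 10.027*I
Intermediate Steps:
l = 9/22 (l = -9*(-1/22) = 9/22 ≈ 0.40909)
d(B) = -9 + 3*B²
u(h, G) = √((-4 + G)*(8 + h) + (-4 + G)*(18 + h)) (u(h, G) = √((h + (-9 + 3*(-3)²))*(G - 4) + (h + 8)*(G - 4)) = √((h + (-9 + 3*9))*(-4 + G) + (8 + h)*(-4 + G)) = √((h + (-9 + 27))*(-4 + G) + (-4 + G)*(8 + h)) = √((h + 18)*(-4 + G) + (-4 + G)*(8 + h)) = √((18 + h)*(-4 + G) + (-4 + G)*(8 + h)) = √((-4 + G)*(18 + h) + (-4 + G)*(8 + h)) = √((-4 + G)*(8 + h) + (-4 + G)*(18 + h)))
-24 - u(1, l) = -24 - √(-104 - 8*1 + 26*(9/22) + 2*(9/22)*1) = -24 - √(-104 - 8 + 117/11 + 9/11) = -24 - √(-1106/11) = -24 - I*√12166/11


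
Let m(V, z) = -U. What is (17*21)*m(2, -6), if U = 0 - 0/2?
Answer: 0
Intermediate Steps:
U = 0 (U = 0 - 0/2 = 0 - 1*0 = 0 + 0 = 0)
m(V, z) = 0 (m(V, z) = -1*0 = 0)
(17*21)*m(2, -6) = (17*21)*0 = 357*0 = 0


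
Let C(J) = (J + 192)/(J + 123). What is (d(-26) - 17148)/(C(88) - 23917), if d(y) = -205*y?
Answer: 2493598/5046207 ≈ 0.49415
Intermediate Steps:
C(J) = (192 + J)/(123 + J)
(d(-26) - 17148)/(C(88) - 23917) = (-205*(-26) - 17148)/((192 + 88)/(123 + 88) - 23917) = (5330 - 17148)/(280/211 - 23917) = -11818/((1/211)*280 - 23917) = -11818/(280/211 - 23917) = -11818/(-5046207/211) = -11818*(-211/5046207) = 2493598/5046207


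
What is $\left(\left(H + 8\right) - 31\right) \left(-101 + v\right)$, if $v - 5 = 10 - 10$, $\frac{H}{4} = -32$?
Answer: $14496$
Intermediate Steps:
$H = -128$ ($H = 4 \left(-32\right) = -128$)
$v = 5$ ($v = 5 + \left(10 - 10\right) = 5 + 0 = 5$)
$\left(\left(H + 8\right) - 31\right) \left(-101 + v\right) = \left(\left(-128 + 8\right) - 31\right) \left(-101 + 5\right) = \left(-120 - 31\right) \left(-96\right) = \left(-151\right) \left(-96\right) = 14496$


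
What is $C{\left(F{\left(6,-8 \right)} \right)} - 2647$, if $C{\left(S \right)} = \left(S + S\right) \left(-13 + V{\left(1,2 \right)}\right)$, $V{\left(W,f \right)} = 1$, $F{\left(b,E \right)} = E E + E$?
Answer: $-3991$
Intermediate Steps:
$F{\left(b,E \right)} = E + E^{2}$ ($F{\left(b,E \right)} = E^{2} + E = E + E^{2}$)
$C{\left(S \right)} = - 24 S$ ($C{\left(S \right)} = \left(S + S\right) \left(-13 + 1\right) = 2 S \left(-12\right) = - 24 S$)
$C{\left(F{\left(6,-8 \right)} \right)} - 2647 = - 24 \left(- 8 \left(1 - 8\right)\right) - 2647 = - 24 \left(\left(-8\right) \left(-7\right)\right) - 2647 = \left(-24\right) 56 - 2647 = -1344 - 2647 = -3991$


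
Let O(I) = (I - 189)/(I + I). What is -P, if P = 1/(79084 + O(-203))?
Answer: -29/2293464 ≈ -1.2645e-5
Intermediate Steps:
O(I) = (-189 + I)/(2*I) (O(I) = (-189 + I)/((2*I)) = (-189 + I)*(1/(2*I)) = (-189 + I)/(2*I))
P = 29/2293464 (P = 1/(79084 + (½)*(-189 - 203)/(-203)) = 1/(79084 + (½)*(-1/203)*(-392)) = 1/(79084 + 28/29) = 1/(2293464/29) = 29/2293464 ≈ 1.2645e-5)
-P = -1*29/2293464 = -29/2293464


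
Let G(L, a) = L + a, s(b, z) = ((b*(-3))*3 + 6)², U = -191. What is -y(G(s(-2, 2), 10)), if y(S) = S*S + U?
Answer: -343205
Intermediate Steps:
s(b, z) = (6 - 9*b)² (s(b, z) = (-3*b*3 + 6)² = (-9*b + 6)² = (6 - 9*b)²)
y(S) = -191 + S² (y(S) = S*S - 191 = S² - 191 = -191 + S²)
-y(G(s(-2, 2), 10)) = -(-191 + (9*(-2 + 3*(-2))² + 10)²) = -(-191 + (9*(-2 - 6)² + 10)²) = -(-191 + (9*(-8)² + 10)²) = -(-191 + (9*64 + 10)²) = -(-191 + (576 + 10)²) = -(-191 + 586²) = -(-191 + 343396) = -1*343205 = -343205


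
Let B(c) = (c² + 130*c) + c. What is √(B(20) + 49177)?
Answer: √52197 ≈ 228.47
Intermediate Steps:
B(c) = c² + 131*c
√(B(20) + 49177) = √(20*(131 + 20) + 49177) = √(20*151 + 49177) = √(3020 + 49177) = √52197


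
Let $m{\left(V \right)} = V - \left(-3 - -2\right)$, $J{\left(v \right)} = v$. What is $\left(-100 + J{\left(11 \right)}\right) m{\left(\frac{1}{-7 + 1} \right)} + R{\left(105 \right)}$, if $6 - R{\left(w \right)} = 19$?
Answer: $- \frac{523}{6} \approx -87.167$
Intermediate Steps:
$m{\left(V \right)} = 1 + V$ ($m{\left(V \right)} = V - \left(-3 + 2\right) = V - -1 = V + 1 = 1 + V$)
$R{\left(w \right)} = -13$ ($R{\left(w \right)} = 6 - 19 = -13$)
$\left(-100 + J{\left(11 \right)}\right) m{\left(\frac{1}{-7 + 1} \right)} + R{\left(105 \right)} = \left(-100 + 11\right) \left(1 + \frac{1}{-7 + 1}\right) - 13 = - 89 \left(1 + \frac{1}{-6}\right) - 13 = - 89 \left(1 - \frac{1}{6}\right) - 13 = \left(-89\right) \frac{5}{6} - 13 = - \frac{445}{6} - 13 = - \frac{523}{6}$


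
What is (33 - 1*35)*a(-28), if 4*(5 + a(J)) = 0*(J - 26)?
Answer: 10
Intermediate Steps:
a(J) = -5 (a(J) = -5 + (0*(J - 26))/4 = -5 + (0*(-26 + J))/4 = -5 + (¼)*0 = -5 + 0 = -5)
(33 - 1*35)*a(-28) = (33 - 1*35)*(-5) = (33 - 35)*(-5) = -2*(-5) = 10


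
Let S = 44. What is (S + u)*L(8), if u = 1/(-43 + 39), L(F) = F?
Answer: 350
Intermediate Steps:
u = -1/4 (u = 1/(-4) = -1/4 ≈ -0.25000)
(S + u)*L(8) = (44 - 1/4)*8 = (175/4)*8 = 350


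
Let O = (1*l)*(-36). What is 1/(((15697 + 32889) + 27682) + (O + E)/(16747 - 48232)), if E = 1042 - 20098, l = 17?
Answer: 10495/800439216 ≈ 1.3112e-5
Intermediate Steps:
O = -612 (O = (1*17)*(-36) = 17*(-36) = -612)
E = -19056
1/(((15697 + 32889) + 27682) + (O + E)/(16747 - 48232)) = 1/(((15697 + 32889) + 27682) + (-612 - 19056)/(16747 - 48232)) = 1/((48586 + 27682) - 19668/(-31485)) = 1/(76268 - 19668*(-1/31485)) = 1/(76268 + 6556/10495) = 1/(800439216/10495) = 10495/800439216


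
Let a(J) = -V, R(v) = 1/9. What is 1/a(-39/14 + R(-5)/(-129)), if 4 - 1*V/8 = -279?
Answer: -1/2264 ≈ -0.00044170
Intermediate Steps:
V = 2264 (V = 32 - 8*(-279) = 32 + 2232 = 2264)
R(v) = ⅑
a(J) = -2264 (a(J) = -1*2264 = -2264)
1/a(-39/14 + R(-5)/(-129)) = 1/(-2264) = -1/2264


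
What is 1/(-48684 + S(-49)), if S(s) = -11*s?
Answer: -1/48145 ≈ -2.0771e-5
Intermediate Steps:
1/(-48684 + S(-49)) = 1/(-48684 - 11*(-49)) = 1/(-48684 + 539) = 1/(-48145) = -1/48145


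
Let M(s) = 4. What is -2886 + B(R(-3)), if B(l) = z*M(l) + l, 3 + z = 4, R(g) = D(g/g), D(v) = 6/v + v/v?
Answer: -2875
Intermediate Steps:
D(v) = 1 + 6/v (D(v) = 6/v + 1 = 1 + 6/v)
R(g) = 7 (R(g) = (6 + g/g)/((g/g)) = (6 + 1)/1 = 1*7 = 7)
z = 1 (z = -3 + 4 = 1)
B(l) = 4 + l (B(l) = 1*4 + l = 4 + l)
-2886 + B(R(-3)) = -2886 + (4 + 7) = -2886 + 11 = -2875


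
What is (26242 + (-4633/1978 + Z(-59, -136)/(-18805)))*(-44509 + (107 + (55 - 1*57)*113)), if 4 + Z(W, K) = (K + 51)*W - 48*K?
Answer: -21778354538070522/18598145 ≈ -1.1710e+9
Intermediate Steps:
Z(W, K) = -4 - 48*K + W*(51 + K) (Z(W, K) = -4 + ((K + 51)*W - 48*K) = -4 + ((51 + K)*W - 48*K) = -4 + (W*(51 + K) - 48*K) = -4 + (-48*K + W*(51 + K)) = -4 - 48*K + W*(51 + K))
(26242 + (-4633/1978 + Z(-59, -136)/(-18805)))*(-44509 + (107 + (55 - 1*57)*113)) = (26242 + (-4633/1978 + (-4 - 48*(-136) + 51*(-59) - 136*(-59))/(-18805)))*(-44509 + (107 + (55 - 1*57)*113)) = (26242 + (-4633*1/1978 + (-4 + 6528 - 3009 + 8024)*(-1/18805)))*(-44509 + (107 + (55 - 57)*113)) = (26242 + (-4633/1978 + 11539*(-1/18805)))*(-44509 + (107 - 2*113)) = (26242 + (-4633/1978 - 11539/18805))*(-44509 + (107 - 226)) = (26242 - 109947707/37196290)*(-44509 - 119) = (975995094473/37196290)*(-44628) = -21778354538070522/18598145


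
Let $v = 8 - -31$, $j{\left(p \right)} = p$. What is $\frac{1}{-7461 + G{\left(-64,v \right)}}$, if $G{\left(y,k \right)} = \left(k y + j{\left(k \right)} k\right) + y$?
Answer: $- \frac{1}{8500} \approx -0.00011765$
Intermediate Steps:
$v = 39$ ($v = 8 + 31 = 39$)
$G{\left(y,k \right)} = y + k^{2} + k y$ ($G{\left(y,k \right)} = \left(k y + k k\right) + y = \left(k y + k^{2}\right) + y = \left(k^{2} + k y\right) + y = y + k^{2} + k y$)
$\frac{1}{-7461 + G{\left(-64,v \right)}} = \frac{1}{-7461 + \left(-64 + 39^{2} + 39 \left(-64\right)\right)} = \frac{1}{-7461 - 1039} = \frac{1}{-8500} = - \frac{1}{8500}$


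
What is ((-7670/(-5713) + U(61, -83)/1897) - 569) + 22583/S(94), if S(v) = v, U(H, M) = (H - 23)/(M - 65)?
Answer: -6170593348530/18846518579 ≈ -327.41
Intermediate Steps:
U(H, M) = (-23 + H)/(-65 + M)
((-7670/(-5713) + U(61, -83)/1897) - 569) + 22583/S(94) = ((-7670/(-5713) + ((-23 + 61)/(-65 - 83))/1897) - 569) + 22583/94 = ((-7670*(-1/5713) + (38/(-148))*(1/1897)) - 569) + 22583*(1/94) = ((7670/5713 - 1/148*38*(1/1897)) - 569) + 22583/94 = ((7670/5713 - 19/74*1/1897) - 569) + 22583/94 = ((7670/5713 - 19/140378) - 569) + 22583/94 = (1076590713/801979514 - 569) + 22583/94 = -455249752753/801979514 + 22583/94 = -6170593348530/18846518579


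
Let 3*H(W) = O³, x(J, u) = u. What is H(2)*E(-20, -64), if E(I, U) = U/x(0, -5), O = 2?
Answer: 512/15 ≈ 34.133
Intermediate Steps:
H(W) = 8/3 (H(W) = (⅓)*2³ = (⅓)*8 = 8/3)
E(I, U) = -U/5 (E(I, U) = U/(-5) = U*(-⅕) = -U/5)
H(2)*E(-20, -64) = 8*(-⅕*(-64))/3 = (8/3)*(64/5) = 512/15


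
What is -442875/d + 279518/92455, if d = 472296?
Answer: 2759673491/1323215960 ≈ 2.0856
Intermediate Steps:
-442875/d + 279518/92455 = -442875/472296 + 279518/92455 = -442875*1/472296 + 279518*(1/92455) = -147625/157432 + 279518/92455 = 2759673491/1323215960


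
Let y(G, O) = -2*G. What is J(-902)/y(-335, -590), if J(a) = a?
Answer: -451/335 ≈ -1.3463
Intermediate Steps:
J(-902)/y(-335, -590) = -902/((-2*(-335))) = -902/670 = -902*1/670 = -451/335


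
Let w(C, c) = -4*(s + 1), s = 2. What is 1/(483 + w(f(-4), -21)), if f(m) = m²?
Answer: 1/471 ≈ 0.0021231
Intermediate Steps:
w(C, c) = -12 (w(C, c) = -4*(2 + 1) = -4*3 = -12)
1/(483 + w(f(-4), -21)) = 1/(483 - 12) = 1/471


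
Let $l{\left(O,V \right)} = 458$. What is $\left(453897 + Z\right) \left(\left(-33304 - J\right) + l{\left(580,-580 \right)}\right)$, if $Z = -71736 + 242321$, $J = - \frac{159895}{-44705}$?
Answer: $- \frac{183415399847330}{8941} \approx -2.0514 \cdot 10^{10}$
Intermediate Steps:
$J = \frac{31979}{8941}$ ($J = \left(-159895\right) \left(- \frac{1}{44705}\right) = \frac{31979}{8941} \approx 3.5767$)
$Z = 170585$
$\left(453897 + Z\right) \left(\left(-33304 - J\right) + l{\left(580,-580 \right)}\right) = \left(453897 + 170585\right) \left(\left(-33304 - \frac{31979}{8941}\right) + 458\right) = 624482 \left(\left(-33304 - \frac{31979}{8941}\right) + 458\right) = 624482 \left(- \frac{297803043}{8941} + 458\right) = 624482 \left(- \frac{293708065}{8941}\right) = - \frac{183415399847330}{8941}$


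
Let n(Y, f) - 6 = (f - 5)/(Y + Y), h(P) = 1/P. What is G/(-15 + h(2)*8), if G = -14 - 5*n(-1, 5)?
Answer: 4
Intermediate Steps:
n(Y, f) = 6 + (-5 + f)/(2*Y) (n(Y, f) = 6 + (f - 5)/(Y + Y) = 6 + (-5 + f)/((2*Y)) = 6 + (-5 + f)*(1/(2*Y)) = 6 + (-5 + f)/(2*Y))
G = -44 (G = -14 - 5*(-5 + 5 + 12*(-1))/(2*(-1)) = -14 - 5*(-1)*(-5 + 5 - 12)/2 = -14 - 5*(-1)*(-12)/2 = -14 - 5*6 = -14 - 30 = -44)
G/(-15 + h(2)*8) = -44/(-15 + 8/2) = -44/(-15 + (½)*8) = -44/(-15 + 4) = -44/(-11) = -44*(-1/11) = 4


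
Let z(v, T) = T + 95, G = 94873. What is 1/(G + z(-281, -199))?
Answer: 1/94769 ≈ 1.0552e-5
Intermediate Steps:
z(v, T) = 95 + T
1/(G + z(-281, -199)) = 1/(94873 + (95 - 199)) = 1/(94873 - 104) = 1/94769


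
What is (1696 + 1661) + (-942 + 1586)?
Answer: 4001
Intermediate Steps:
(1696 + 1661) + (-942 + 1586) = 3357 + 644 = 4001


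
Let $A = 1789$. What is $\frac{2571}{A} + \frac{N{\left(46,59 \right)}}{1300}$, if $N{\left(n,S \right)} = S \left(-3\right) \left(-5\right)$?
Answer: $\frac{985113}{465140} \approx 2.1179$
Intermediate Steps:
$N{\left(n,S \right)} = 15 S$ ($N{\left(n,S \right)} = - 3 S \left(-5\right) = 15 S$)
$\frac{2571}{A} + \frac{N{\left(46,59 \right)}}{1300} = \frac{2571}{1789} + \frac{15 \cdot 59}{1300} = 2571 \cdot \frac{1}{1789} + 885 \cdot \frac{1}{1300} = \frac{2571}{1789} + \frac{177}{260} = \frac{985113}{465140}$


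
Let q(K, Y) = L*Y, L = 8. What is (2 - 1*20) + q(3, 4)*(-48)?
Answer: -1554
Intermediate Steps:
q(K, Y) = 8*Y
(2 - 1*20) + q(3, 4)*(-48) = (2 - 1*20) + (8*4)*(-48) = (2 - 20) + 32*(-48) = -18 - 1536 = -1554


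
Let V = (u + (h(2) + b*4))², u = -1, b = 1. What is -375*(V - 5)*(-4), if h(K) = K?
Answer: 30000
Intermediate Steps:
V = 25 (V = (-1 + (2 + 1*4))² = (-1 + (2 + 4))² = (-1 + 6)² = 5² = 25)
-375*(V - 5)*(-4) = -375*(25 - 5)*(-4) = -7500*(-4) = -375*(-80) = 30000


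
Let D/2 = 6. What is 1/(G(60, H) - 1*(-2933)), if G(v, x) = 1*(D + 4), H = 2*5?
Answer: 1/2949 ≈ 0.00033910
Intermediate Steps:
D = 12 (D = 2*6 = 12)
H = 10
G(v, x) = 16 (G(v, x) = 1*(12 + 4) = 1*16 = 16)
1/(G(60, H) - 1*(-2933)) = 1/(16 - 1*(-2933)) = 1/(16 + 2933) = 1/2949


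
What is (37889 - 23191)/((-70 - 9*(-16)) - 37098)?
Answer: -7349/18512 ≈ -0.39699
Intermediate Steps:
(37889 - 23191)/((-70 - 9*(-16)) - 37098) = 14698/((-70 + 144) - 37098) = 14698/(74 - 37098) = 14698/(-37024) = 14698*(-1/37024) = -7349/18512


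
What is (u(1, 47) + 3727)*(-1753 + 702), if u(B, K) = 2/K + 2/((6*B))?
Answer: -552363560/141 ≈ -3.9175e+6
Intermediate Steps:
u(B, K) = 2/K + 1/(3*B) (u(B, K) = 2/K + 2*(1/(6*B)) = 2/K + 1/(3*B))
(u(1, 47) + 3727)*(-1753 + 702) = ((2/47 + (1/3)/1) + 3727)*(-1753 + 702) = ((2*(1/47) + (1/3)*1) + 3727)*(-1051) = ((2/47 + 1/3) + 3727)*(-1051) = (53/141 + 3727)*(-1051) = (525560/141)*(-1051) = -552363560/141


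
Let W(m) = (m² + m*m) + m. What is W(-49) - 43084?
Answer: -38331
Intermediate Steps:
W(m) = m + 2*m² (W(m) = (m² + m²) + m = 2*m² + m = m + 2*m²)
W(-49) - 43084 = -49*(1 + 2*(-49)) - 43084 = -49*(1 - 98) - 43084 = -49*(-97) - 43084 = 4753 - 43084 = -38331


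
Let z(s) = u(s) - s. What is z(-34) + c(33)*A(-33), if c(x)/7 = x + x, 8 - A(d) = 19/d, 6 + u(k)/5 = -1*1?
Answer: 3961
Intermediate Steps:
u(k) = -35 (u(k) = -30 + 5*(-1*1) = -30 + 5*(-1) = -30 - 5 = -35)
A(d) = 8 - 19/d
c(x) = 14*x (c(x) = 7*(x + x) = 7*(2*x) = 14*x)
z(s) = -35 - s
z(-34) + c(33)*A(-33) = (-35 - 1*(-34)) + (14*33)*(8 - 19/(-33)) = (-35 + 34) + 462*(8 - 19*(-1/33)) = -1 + 462*(8 + 19/33) = -1 + 462*(283/33) = -1 + 3962 = 3961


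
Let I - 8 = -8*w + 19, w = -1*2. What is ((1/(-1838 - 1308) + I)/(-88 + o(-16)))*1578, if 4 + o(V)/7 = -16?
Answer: -35577851/119548 ≈ -297.60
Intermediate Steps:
w = -2
o(V) = -140 (o(V) = -28 + 7*(-16) = -28 - 112 = -140)
I = 43 (I = 8 + (-8*(-2) + 19) = 8 + (16 + 19) = 8 + 35 = 43)
((1/(-1838 - 1308) + I)/(-88 + o(-16)))*1578 = ((1/(-1838 - 1308) + 43)/(-88 - 140))*1578 = ((1/(-3146) + 43)/(-228))*1578 = ((-1/3146 + 43)*(-1/228))*1578 = ((135277/3146)*(-1/228))*1578 = -135277/717288*1578 = -35577851/119548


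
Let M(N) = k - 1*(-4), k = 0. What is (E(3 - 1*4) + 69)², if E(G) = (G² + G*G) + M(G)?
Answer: 5625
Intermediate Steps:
M(N) = 4 (M(N) = 0 - 1*(-4) = 0 + 4 = 4)
E(G) = 4 + 2*G² (E(G) = (G² + G*G) + 4 = (G² + G²) + 4 = 2*G² + 4 = 4 + 2*G²)
(E(3 - 1*4) + 69)² = ((4 + 2*(3 - 1*4)²) + 69)² = ((4 + 2*(3 - 4)²) + 69)² = ((4 + 2*(-1)²) + 69)² = ((4 + 2*1) + 69)² = ((4 + 2) + 69)² = (6 + 69)² = 75² = 5625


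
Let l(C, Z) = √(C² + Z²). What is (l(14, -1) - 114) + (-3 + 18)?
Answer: -99 + √197 ≈ -84.964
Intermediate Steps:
(l(14, -1) - 114) + (-3 + 18) = (√(14² + (-1)²) - 114) + (-3 + 18) = (√(196 + 1) - 114) + 15 = (√197 - 114) + 15 = (-114 + √197) + 15 = -99 + √197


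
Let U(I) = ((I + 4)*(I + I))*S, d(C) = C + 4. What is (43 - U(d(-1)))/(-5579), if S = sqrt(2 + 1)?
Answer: -43/5579 + 6*sqrt(3)/797 ≈ 0.0053318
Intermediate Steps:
d(C) = 4 + C
S = sqrt(3) ≈ 1.7320
U(I) = 2*I*sqrt(3)*(4 + I) (U(I) = ((I + 4)*(I + I))*sqrt(3) = ((4 + I)*(2*I))*sqrt(3) = (2*I*(4 + I))*sqrt(3) = 2*I*sqrt(3)*(4 + I))
(43 - U(d(-1)))/(-5579) = (43 - 2*(4 - 1)*sqrt(3)*(4 + (4 - 1)))/(-5579) = (43 - 2*3*sqrt(3)*(4 + 3))*(-1/5579) = (43 - 2*3*sqrt(3)*7)*(-1/5579) = (43 - 42*sqrt(3))*(-1/5579) = -43/5579 + 6*sqrt(3)/797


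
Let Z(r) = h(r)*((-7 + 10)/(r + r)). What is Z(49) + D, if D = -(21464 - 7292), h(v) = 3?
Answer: -1388847/98 ≈ -14172.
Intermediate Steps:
D = -14172 (D = -1*14172 = -14172)
Z(r) = 9/(2*r) (Z(r) = 3*((-7 + 10)/(r + r)) = 3*(3/((2*r))) = 3*(3*(1/(2*r))) = 3*(3/(2*r)) = 9/(2*r))
Z(49) + D = (9/2)/49 - 14172 = (9/2)*(1/49) - 14172 = 9/98 - 14172 = -1388847/98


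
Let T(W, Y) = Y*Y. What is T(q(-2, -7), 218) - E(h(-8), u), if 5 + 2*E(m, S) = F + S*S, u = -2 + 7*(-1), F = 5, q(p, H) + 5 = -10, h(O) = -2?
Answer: 94967/2 ≈ 47484.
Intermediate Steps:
q(p, H) = -15 (q(p, H) = -5 - 10 = -15)
T(W, Y) = Y²
u = -9 (u = -2 - 7 = -9)
E(m, S) = S²/2 (E(m, S) = -5/2 + (5 + S*S)/2 = -5/2 + (5 + S²)/2 = -5/2 + (5/2 + S²/2) = S²/2)
T(q(-2, -7), 218) - E(h(-8), u) = 218² - (-9)²/2 = 47524 - 81/2 = 94967/2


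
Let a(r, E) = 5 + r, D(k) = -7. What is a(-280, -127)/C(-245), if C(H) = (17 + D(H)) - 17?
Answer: 275/7 ≈ 39.286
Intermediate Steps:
C(H) = -7 (C(H) = (17 - 7) - 17 = 10 - 17 = -7)
a(-280, -127)/C(-245) = (5 - 280)/(-7) = -275*(-1/7) = 275/7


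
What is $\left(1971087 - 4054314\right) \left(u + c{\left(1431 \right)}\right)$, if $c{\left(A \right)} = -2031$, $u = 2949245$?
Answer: $-6139715779578$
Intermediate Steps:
$\left(1971087 - 4054314\right) \left(u + c{\left(1431 \right)}\right) = \left(1971087 - 4054314\right) \left(2949245 - 2031\right) = \left(-2083227\right) 2947214 = -6139715779578$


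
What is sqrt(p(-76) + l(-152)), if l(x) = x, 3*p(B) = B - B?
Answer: 2*I*sqrt(38) ≈ 12.329*I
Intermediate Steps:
p(B) = 0 (p(B) = (B - B)/3 = (1/3)*0 = 0)
sqrt(p(-76) + l(-152)) = sqrt(0 - 152) = sqrt(-152) = 2*I*sqrt(38)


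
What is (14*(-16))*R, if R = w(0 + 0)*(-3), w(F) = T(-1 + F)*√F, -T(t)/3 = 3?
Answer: 0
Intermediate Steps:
T(t) = -9 (T(t) = -3*3 = -9)
w(F) = -9*√F
R = 0 (R = -9*√(0 + 0)*(-3) = -9*√0*(-3) = -9*0*(-3) = 0*(-3) = 0)
(14*(-16))*R = (14*(-16))*0 = -224*0 = 0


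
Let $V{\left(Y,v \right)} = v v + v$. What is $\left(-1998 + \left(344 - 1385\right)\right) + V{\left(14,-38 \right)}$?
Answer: $-1633$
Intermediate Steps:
$V{\left(Y,v \right)} = v + v^{2}$ ($V{\left(Y,v \right)} = v^{2} + v = v + v^{2}$)
$\left(-1998 + \left(344 - 1385\right)\right) + V{\left(14,-38 \right)} = \left(-1998 + \left(344 - 1385\right)\right) - 38 \left(1 - 38\right) = \left(-1998 - 1041\right) - -1406 = -3039 + 1406 = -1633$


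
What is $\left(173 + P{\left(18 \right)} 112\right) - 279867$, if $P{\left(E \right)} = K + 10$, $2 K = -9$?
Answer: $-279078$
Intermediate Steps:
$K = - \frac{9}{2}$ ($K = \frac{1}{2} \left(-9\right) = - \frac{9}{2} \approx -4.5$)
$P{\left(E \right)} = \frac{11}{2}$ ($P{\left(E \right)} = - \frac{9}{2} + 10 = \frac{11}{2}$)
$\left(173 + P{\left(18 \right)} 112\right) - 279867 = \left(173 + \frac{11}{2} \cdot 112\right) - 279867 = \left(173 + 616\right) - 279867 = 789 - 279867 = -279078$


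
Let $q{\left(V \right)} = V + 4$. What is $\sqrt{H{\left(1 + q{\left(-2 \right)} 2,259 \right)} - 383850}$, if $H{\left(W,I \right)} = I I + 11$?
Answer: $i \sqrt{316758} \approx 562.81 i$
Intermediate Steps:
$q{\left(V \right)} = 4 + V$
$H{\left(W,I \right)} = 11 + I^{2}$ ($H{\left(W,I \right)} = I^{2} + 11 = 11 + I^{2}$)
$\sqrt{H{\left(1 + q{\left(-2 \right)} 2,259 \right)} - 383850} = \sqrt{\left(11 + 259^{2}\right) - 383850} = \sqrt{\left(11 + 67081\right) - 383850} = \sqrt{67092 - 383850} = \sqrt{-316758} = i \sqrt{316758}$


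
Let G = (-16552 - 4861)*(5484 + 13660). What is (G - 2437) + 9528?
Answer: -409923381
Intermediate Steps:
G = -409930472 (G = -21413*19144 = -409930472)
(G - 2437) + 9528 = (-409930472 - 2437) + 9528 = -409932909 + 9528 = -409923381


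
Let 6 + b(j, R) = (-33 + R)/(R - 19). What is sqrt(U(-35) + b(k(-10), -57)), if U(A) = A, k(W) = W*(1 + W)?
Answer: I*sqrt(57494)/38 ≈ 6.31*I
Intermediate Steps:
b(j, R) = -6 + (-33 + R)/(-19 + R) (b(j, R) = -6 + (-33 + R)/(R - 19) = -6 + (-33 + R)/(-19 + R))
sqrt(U(-35) + b(k(-10), -57)) = sqrt(-35 + (81 - 5*(-57))/(-19 - 57)) = sqrt(-35 + (81 + 285)/(-76)) = sqrt(-35 - 1/76*366) = sqrt(-35 - 183/38) = sqrt(-1513/38) = I*sqrt(57494)/38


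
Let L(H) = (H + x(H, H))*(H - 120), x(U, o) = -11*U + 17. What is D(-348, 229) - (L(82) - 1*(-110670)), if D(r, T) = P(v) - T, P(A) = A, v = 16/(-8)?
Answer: -141415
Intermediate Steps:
v = -2 (v = 16*(-1/8) = -2)
x(U, o) = 17 - 11*U
L(H) = (-120 + H)*(17 - 10*H) (L(H) = (H + (17 - 11*H))*(H - 120) = (17 - 10*H)*(-120 + H) = (-120 + H)*(17 - 10*H))
D(r, T) = -2 - T
D(-348, 229) - (L(82) - 1*(-110670)) = (-2 - 1*229) - ((-2040 - 10*82**2 + 1217*82) - 1*(-110670)) = (-2 - 229) - ((-2040 - 10*6724 + 99794) + 110670) = -231 - ((-2040 - 67240 + 99794) + 110670) = -231 - (30514 + 110670) = -231 - 1*141184 = -231 - 141184 = -141415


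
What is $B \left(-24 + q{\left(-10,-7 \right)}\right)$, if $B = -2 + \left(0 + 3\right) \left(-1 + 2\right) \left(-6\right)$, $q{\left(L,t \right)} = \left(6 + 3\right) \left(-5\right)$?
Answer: $1380$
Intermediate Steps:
$q{\left(L,t \right)} = -45$ ($q{\left(L,t \right)} = 9 \left(-5\right) = -45$)
$B = -20$ ($B = -2 + 3 \cdot 1 \left(-6\right) = -2 + 3 \left(-6\right) = -2 - 18 = -20$)
$B \left(-24 + q{\left(-10,-7 \right)}\right) = - 20 \left(-24 - 45\right) = \left(-20\right) \left(-69\right) = 1380$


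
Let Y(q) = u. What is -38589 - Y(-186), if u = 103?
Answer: -38692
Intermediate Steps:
Y(q) = 103
-38589 - Y(-186) = -38589 - 1*103 = -38589 - 103 = -38692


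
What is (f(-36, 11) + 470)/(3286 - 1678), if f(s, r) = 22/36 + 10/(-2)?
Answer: 8381/28944 ≈ 0.28956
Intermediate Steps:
f(s, r) = -79/18 (f(s, r) = 22*(1/36) + 10*(-1/2) = 11/18 - 5 = -79/18)
(f(-36, 11) + 470)/(3286 - 1678) = (-79/18 + 470)/(3286 - 1678) = (8381/18)/1608 = (8381/18)*(1/1608) = 8381/28944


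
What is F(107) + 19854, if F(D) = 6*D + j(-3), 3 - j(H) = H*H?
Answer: 20490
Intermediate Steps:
j(H) = 3 - H² (j(H) = 3 - H*H = 3 - H²)
F(D) = -6 + 6*D (F(D) = 6*D + (3 - 1*(-3)²) = 6*D + (3 - 1*9) = 6*D + (3 - 9) = 6*D - 6 = -6 + 6*D)
F(107) + 19854 = (-6 + 6*107) + 19854 = (-6 + 642) + 19854 = 636 + 19854 = 20490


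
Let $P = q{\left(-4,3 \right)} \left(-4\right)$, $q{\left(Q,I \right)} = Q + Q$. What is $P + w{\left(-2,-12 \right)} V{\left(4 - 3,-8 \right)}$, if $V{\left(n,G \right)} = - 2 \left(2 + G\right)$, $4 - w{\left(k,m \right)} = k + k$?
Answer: $128$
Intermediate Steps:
$w{\left(k,m \right)} = 4 - 2 k$ ($w{\left(k,m \right)} = 4 - \left(k + k\right) = 4 - 2 k$)
$q{\left(Q,I \right)} = 2 Q$
$V{\left(n,G \right)} = -4 - 2 G$
$P = 32$ ($P = 2 \left(-4\right) \left(-4\right) = \left(-8\right) \left(-4\right) = 32$)
$P + w{\left(-2,-12 \right)} V{\left(4 - 3,-8 \right)} = 32 + \left(4 - -4\right) \left(-4 - -16\right) = 32 + \left(4 + 4\right) \left(-4 + 16\right) = 32 + 8 \cdot 12 = 32 + 96 = 128$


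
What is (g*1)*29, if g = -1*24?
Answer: -696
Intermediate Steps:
g = -24
(g*1)*29 = -24*1*29 = -24*29 = -696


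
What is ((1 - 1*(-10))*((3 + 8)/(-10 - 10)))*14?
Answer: -847/10 ≈ -84.700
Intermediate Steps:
((1 - 1*(-10))*((3 + 8)/(-10 - 10)))*14 = ((1 + 10)*(11/(-20)))*14 = (11*(11*(-1/20)))*14 = (11*(-11/20))*14 = -121/20*14 = -847/10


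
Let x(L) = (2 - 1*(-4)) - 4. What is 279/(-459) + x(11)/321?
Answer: -3283/5457 ≈ -0.60161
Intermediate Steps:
x(L) = 2 (x(L) = (2 + 4) - 4 = 6 - 4 = 2)
279/(-459) + x(11)/321 = 279/(-459) + 2/321 = 279*(-1/459) + 2*(1/321) = -31/51 + 2/321 = -3283/5457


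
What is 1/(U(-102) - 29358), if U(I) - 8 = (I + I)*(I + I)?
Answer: 1/12266 ≈ 8.1526e-5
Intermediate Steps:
U(I) = 8 + 4*I² (U(I) = 8 + (I + I)*(I + I) = 8 + (2*I)*(2*I) = 8 + 4*I²)
1/(U(-102) - 29358) = 1/((8 + 4*(-102)²) - 29358) = 1/((8 + 4*10404) - 29358) = 1/((8 + 41616) - 29358) = 1/(41624 - 29358) = 1/12266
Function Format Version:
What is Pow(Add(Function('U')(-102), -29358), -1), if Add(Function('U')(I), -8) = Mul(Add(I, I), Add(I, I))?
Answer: Rational(1, 12266) ≈ 8.1526e-5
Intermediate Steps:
Function('U')(I) = Add(8, Mul(4, Pow(I, 2))) (Function('U')(I) = Add(8, Mul(Add(I, I), Add(I, I))) = Add(8, Mul(Mul(2, I), Mul(2, I))) = Add(8, Mul(4, Pow(I, 2))))
Pow(Add(Function('U')(-102), -29358), -1) = Pow(Add(Add(8, Mul(4, Pow(-102, 2))), -29358), -1) = Pow(Add(Add(8, Mul(4, 10404)), -29358), -1) = Pow(Add(Add(8, 41616), -29358), -1) = Pow(Add(41624, -29358), -1) = Pow(12266, -1) = Rational(1, 12266)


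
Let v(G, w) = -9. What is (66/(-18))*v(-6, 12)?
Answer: 33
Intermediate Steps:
(66/(-18))*v(-6, 12) = (66/(-18))*(-9) = (66*(-1/18))*(-9) = -11/3*(-9) = 33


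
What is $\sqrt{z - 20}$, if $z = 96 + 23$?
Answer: $3 \sqrt{11} \approx 9.9499$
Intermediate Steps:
$z = 119$
$\sqrt{z - 20} = \sqrt{119 - 20} = \sqrt{99} = 3 \sqrt{11}$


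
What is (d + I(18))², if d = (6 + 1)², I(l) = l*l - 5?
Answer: 135424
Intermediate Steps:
I(l) = -5 + l² (I(l) = l² - 5 = -5 + l²)
d = 49 (d = 7² = 49)
(d + I(18))² = (49 + (-5 + 18²))² = (49 + (-5 + 324))² = (49 + 319)² = 368² = 135424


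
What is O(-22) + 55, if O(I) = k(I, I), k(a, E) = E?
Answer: 33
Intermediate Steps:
O(I) = I
O(-22) + 55 = -22 + 55 = 33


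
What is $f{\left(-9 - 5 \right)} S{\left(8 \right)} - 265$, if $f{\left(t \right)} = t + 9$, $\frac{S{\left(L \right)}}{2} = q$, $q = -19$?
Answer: $-75$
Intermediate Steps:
$S{\left(L \right)} = -38$ ($S{\left(L \right)} = 2 \left(-19\right) = -38$)
$f{\left(t \right)} = 9 + t$
$f{\left(-9 - 5 \right)} S{\left(8 \right)} - 265 = \left(9 - 14\right) \left(-38\right) - 265 = \left(-5\right) \left(-38\right) - 265 = 190 - 265 = -75$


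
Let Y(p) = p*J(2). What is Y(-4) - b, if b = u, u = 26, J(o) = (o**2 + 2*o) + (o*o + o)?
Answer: -82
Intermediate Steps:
J(o) = 2*o**2 + 3*o (J(o) = (o**2 + 2*o) + (o**2 + o) = (o**2 + 2*o) + (o + o**2) = 2*o**2 + 3*o)
Y(p) = 14*p (Y(p) = p*(2*(3 + 2*2)) = p*(2*(3 + 4)) = p*(2*7) = p*14 = 14*p)
b = 26
Y(-4) - b = 14*(-4) - 1*26 = -56 - 26 = -82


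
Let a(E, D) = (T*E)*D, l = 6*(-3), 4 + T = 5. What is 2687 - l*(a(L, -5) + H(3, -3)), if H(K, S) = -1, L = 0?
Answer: 2669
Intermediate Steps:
T = 1 (T = -4 + 5 = 1)
l = -18
a(E, D) = D*E (a(E, D) = (1*E)*D = E*D = D*E)
2687 - l*(a(L, -5) + H(3, -3)) = 2687 - (-18)*(-5*0 - 1) = 2687 - (-18)*(0 - 1) = 2687 - (-18)*(-1) = 2687 - 1*18 = 2687 - 18 = 2669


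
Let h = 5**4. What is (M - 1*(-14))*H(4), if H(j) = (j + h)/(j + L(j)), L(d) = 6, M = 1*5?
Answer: 11951/10 ≈ 1195.1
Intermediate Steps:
M = 5
h = 625
H(j) = (625 + j)/(6 + j) (H(j) = (j + 625)/(j + 6) = (625 + j)/(6 + j))
(M - 1*(-14))*H(4) = (5 - 1*(-14))*((625 + 4)/(6 + 4)) = (5 + 14)*(629/10) = 19*((1/10)*629) = 19*(629/10) = 11951/10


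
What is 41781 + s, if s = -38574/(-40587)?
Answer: 565268007/13529 ≈ 41782.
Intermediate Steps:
s = 12858/13529 (s = -38574*(-1/40587) = 12858/13529 ≈ 0.95040)
41781 + s = 41781 + 12858/13529 = 565268007/13529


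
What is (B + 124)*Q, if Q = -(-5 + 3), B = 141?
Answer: 530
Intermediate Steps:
Q = 2 (Q = -1*(-2) = 2)
(B + 124)*Q = (141 + 124)*2 = 265*2 = 530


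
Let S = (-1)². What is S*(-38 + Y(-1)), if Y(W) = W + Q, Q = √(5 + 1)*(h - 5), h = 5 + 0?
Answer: -39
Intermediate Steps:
S = 1
h = 5
Q = 0 (Q = √(5 + 1)*(5 - 5) = √6*0 = 0)
Y(W) = W (Y(W) = W + 0 = W)
S*(-38 + Y(-1)) = 1*(-38 - 1) = 1*(-39) = -39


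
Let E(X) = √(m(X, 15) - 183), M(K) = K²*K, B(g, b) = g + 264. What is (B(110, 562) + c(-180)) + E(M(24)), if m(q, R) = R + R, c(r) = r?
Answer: 194 + 3*I*√17 ≈ 194.0 + 12.369*I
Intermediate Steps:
m(q, R) = 2*R
B(g, b) = 264 + g
M(K) = K³
E(X) = 3*I*√17 (E(X) = √(2*15 - 183) = √(30 - 183) = √(-153) = 3*I*√17)
(B(110, 562) + c(-180)) + E(M(24)) = ((264 + 110) - 180) + 3*I*√17 = (374 - 180) + 3*I*√17 = 194 + 3*I*√17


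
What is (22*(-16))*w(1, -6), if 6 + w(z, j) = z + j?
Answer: 3872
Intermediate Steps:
w(z, j) = -6 + j + z (w(z, j) = -6 + (z + j) = -6 + (j + z) = -6 + j + z)
(22*(-16))*w(1, -6) = (22*(-16))*(-6 - 6 + 1) = -352*(-11) = 3872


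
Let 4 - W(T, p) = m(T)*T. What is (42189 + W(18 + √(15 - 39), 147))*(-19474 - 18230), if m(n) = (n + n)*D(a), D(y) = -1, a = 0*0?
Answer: -1613467272 - 5429376*I*√6 ≈ -1.6135e+9 - 1.3299e+7*I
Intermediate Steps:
a = 0
m(n) = -2*n (m(n) = (n + n)*(-1) = (2*n)*(-1) = -2*n)
W(T, p) = 4 + 2*T² (W(T, p) = 4 - (-2*T)*T = 4 - (-2)*T² = 4 + 2*T²)
(42189 + W(18 + √(15 - 39), 147))*(-19474 - 18230) = (42189 + (4 + 2*(18 + √(15 - 39))²))*(-19474 - 18230) = (42189 + (4 + 2*(18 + √(-24))²))*(-37704) = (42189 + (4 + 2*(18 + 2*I*√6)²))*(-37704) = (42193 + 2*(18 + 2*I*√6)²)*(-37704) = -1590844872 - 75408*(18 + 2*I*√6)²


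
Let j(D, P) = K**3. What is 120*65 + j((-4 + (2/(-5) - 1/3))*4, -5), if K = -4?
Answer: 7736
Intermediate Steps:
j(D, P) = -64 (j(D, P) = (-4)**3 = -64)
120*65 + j((-4 + (2/(-5) - 1/3))*4, -5) = 120*65 - 64 = 7800 - 64 = 7736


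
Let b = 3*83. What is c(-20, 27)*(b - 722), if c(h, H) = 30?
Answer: -14190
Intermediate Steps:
b = 249
c(-20, 27)*(b - 722) = 30*(249 - 722) = 30*(-473) = -14190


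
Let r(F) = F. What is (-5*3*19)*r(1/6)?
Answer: -95/2 ≈ -47.500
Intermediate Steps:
(-5*3*19)*r(1/6) = (-5*3*19)/6 = -15*19*(⅙) = -285*⅙ = -95/2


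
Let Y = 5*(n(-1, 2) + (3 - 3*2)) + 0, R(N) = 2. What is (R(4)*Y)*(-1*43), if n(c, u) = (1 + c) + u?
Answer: 430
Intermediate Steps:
n(c, u) = 1 + c + u
Y = -5 (Y = 5*((1 - 1 + 2) + (3 - 3*2)) + 0 = 5*(2 + (3 - 6)) + 0 = 5*(2 - 3) + 0 = 5*(-1) + 0 = -5 + 0 = -5)
(R(4)*Y)*(-1*43) = (2*(-5))*(-1*43) = -10*(-43) = 430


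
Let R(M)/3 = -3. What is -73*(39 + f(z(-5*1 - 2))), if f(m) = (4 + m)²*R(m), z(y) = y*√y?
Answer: -217686 - 36792*I*√7 ≈ -2.1769e+5 - 97343.0*I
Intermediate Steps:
z(y) = y^(3/2)
R(M) = -9 (R(M) = 3*(-3) = -9)
f(m) = -9*(4 + m)² (f(m) = (4 + m)²*(-9) = -9*(4 + m)²)
-73*(39 + f(z(-5*1 - 2))) = -73*(39 - 9*(4 + (-5*1 - 2)^(3/2))²) = -73*(39 - 9*(4 + (-5 - 2)^(3/2))²) = -73*(39 - 9*(4 + (-7)^(3/2))²) = -73*(39 - 9*(4 - 7*I*√7)²) = -2847 + 657*(4 - 7*I*√7)²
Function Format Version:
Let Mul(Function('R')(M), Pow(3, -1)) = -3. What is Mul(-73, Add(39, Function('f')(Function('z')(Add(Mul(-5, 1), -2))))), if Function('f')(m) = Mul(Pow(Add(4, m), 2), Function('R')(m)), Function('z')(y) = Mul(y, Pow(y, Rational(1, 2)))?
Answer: Add(-217686, Mul(-36792, I, Pow(7, Rational(1, 2)))) ≈ Add(-2.1769e+5, Mul(-97343., I))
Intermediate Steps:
Function('z')(y) = Pow(y, Rational(3, 2))
Function('R')(M) = -9 (Function('R')(M) = Mul(3, -3) = -9)
Function('f')(m) = Mul(-9, Pow(Add(4, m), 2)) (Function('f')(m) = Mul(Pow(Add(4, m), 2), -9) = Mul(-9, Pow(Add(4, m), 2)))
Mul(-73, Add(39, Function('f')(Function('z')(Add(Mul(-5, 1), -2))))) = Mul(-73, Add(39, Mul(-9, Pow(Add(4, Pow(Add(Mul(-5, 1), -2), Rational(3, 2))), 2)))) = Mul(-73, Add(39, Mul(-9, Pow(Add(4, Pow(Add(-5, -2), Rational(3, 2))), 2)))) = Mul(-73, Add(39, Mul(-9, Pow(Add(4, Pow(-7, Rational(3, 2))), 2)))) = Mul(-73, Add(39, Mul(-9, Pow(Add(4, Mul(-7, I, Pow(7, Rational(1, 2)))), 2)))) = Add(-2847, Mul(657, Pow(Add(4, Mul(-7, I, Pow(7, Rational(1, 2)))), 2)))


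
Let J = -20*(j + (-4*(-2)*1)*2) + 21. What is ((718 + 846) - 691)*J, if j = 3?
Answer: -313407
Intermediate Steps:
J = -359 (J = -20*(3 + (-4*(-2)*1)*2) + 21 = -20*(3 + (8*1)*2) + 21 = -20*(3 + 8*2) + 21 = -20*(3 + 16) + 21 = -20*19 + 21 = -380 + 21 = -359)
((718 + 846) - 691)*J = ((718 + 846) - 691)*(-359) = (1564 - 691)*(-359) = 873*(-359) = -313407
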